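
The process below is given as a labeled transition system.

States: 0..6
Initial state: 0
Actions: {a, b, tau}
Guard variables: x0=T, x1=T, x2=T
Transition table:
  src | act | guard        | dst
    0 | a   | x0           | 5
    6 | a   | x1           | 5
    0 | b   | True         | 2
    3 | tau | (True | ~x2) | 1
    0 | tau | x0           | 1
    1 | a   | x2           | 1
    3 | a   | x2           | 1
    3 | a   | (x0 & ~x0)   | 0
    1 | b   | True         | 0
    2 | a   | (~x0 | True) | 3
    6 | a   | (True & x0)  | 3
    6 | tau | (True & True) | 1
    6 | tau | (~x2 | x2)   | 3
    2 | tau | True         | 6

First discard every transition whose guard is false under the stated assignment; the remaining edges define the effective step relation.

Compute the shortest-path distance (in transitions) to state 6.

BFS to 6:
  Layer 0: {0}
  Layer 1: {1,2,5}
  Layer 2: {3,6}
depth(6)=2, e.g. b·tau

Answer: 2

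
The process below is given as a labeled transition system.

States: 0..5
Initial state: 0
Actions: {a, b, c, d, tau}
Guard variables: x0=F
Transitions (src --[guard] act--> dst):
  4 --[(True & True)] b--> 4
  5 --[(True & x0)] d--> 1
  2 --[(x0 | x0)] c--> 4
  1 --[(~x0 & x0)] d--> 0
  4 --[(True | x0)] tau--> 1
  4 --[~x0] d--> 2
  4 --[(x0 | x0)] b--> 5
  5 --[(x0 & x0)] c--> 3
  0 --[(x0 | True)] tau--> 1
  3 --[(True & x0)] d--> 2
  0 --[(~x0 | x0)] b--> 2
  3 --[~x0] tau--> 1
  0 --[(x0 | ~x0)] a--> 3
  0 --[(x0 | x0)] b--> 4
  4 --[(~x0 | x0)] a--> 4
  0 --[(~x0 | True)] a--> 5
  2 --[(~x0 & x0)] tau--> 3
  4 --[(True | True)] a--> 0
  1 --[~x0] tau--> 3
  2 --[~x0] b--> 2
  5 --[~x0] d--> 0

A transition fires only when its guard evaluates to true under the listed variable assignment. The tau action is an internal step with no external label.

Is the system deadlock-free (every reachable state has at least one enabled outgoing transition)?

Answer: DEADLOCK-FREE

Working:
Reachable = {0,1,2,3,5}
  0: a→3  a→5  b→2  tau→1  [4 exit(s)]
  1: tau→3  [1 exit(s)]
  2: b→2  [1 exit(s)]
  3: tau→1  [1 exit(s)]
  5: d→0  [1 exit(s)]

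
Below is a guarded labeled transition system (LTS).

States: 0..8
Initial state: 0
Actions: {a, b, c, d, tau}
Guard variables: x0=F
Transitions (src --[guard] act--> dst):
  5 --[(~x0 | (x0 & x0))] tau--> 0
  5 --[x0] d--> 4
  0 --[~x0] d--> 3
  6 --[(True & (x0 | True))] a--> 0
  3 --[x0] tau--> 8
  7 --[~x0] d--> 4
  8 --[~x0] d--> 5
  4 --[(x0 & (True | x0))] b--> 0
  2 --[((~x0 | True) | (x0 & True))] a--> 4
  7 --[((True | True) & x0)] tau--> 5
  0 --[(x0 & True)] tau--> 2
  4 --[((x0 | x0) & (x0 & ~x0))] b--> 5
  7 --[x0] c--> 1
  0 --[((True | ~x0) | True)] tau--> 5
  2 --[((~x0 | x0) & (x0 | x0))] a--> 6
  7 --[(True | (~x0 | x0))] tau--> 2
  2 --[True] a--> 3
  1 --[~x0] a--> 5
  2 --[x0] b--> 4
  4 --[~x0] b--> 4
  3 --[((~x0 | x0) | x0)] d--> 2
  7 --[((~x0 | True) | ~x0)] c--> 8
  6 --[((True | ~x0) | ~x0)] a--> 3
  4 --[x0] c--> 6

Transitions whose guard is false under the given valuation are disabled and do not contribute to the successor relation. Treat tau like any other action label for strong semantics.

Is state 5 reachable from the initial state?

Guard filter leaves 14 enabled edge(s).
L0 = {0}
L1 = {3,5}  cumulative {0,3,5}
L2 = {2}  cumulative {0,2,3,5}
L3 = {4}  cumulative {0,2,3,4,5}
R = {0,2,3,4,5}
trace reaching 5: tau

Answer: REACHABLE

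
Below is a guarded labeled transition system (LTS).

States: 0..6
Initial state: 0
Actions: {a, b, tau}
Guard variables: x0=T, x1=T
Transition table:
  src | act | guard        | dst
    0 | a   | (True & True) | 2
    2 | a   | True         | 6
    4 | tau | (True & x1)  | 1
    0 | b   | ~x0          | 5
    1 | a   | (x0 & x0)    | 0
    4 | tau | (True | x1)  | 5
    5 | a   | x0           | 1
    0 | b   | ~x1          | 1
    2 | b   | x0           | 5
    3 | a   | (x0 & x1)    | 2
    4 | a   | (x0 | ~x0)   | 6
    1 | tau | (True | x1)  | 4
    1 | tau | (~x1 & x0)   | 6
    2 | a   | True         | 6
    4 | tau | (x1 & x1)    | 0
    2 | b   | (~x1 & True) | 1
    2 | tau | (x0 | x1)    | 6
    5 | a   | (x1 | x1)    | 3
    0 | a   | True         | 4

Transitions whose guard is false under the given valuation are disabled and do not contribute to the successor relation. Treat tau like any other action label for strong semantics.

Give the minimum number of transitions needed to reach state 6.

Breadth-first toward 6:
  depth 0: {0}
  depth 1: {2,4}
  depth 2: {1,5,6}
first hit 6 at d=2 via a·a

Answer: 2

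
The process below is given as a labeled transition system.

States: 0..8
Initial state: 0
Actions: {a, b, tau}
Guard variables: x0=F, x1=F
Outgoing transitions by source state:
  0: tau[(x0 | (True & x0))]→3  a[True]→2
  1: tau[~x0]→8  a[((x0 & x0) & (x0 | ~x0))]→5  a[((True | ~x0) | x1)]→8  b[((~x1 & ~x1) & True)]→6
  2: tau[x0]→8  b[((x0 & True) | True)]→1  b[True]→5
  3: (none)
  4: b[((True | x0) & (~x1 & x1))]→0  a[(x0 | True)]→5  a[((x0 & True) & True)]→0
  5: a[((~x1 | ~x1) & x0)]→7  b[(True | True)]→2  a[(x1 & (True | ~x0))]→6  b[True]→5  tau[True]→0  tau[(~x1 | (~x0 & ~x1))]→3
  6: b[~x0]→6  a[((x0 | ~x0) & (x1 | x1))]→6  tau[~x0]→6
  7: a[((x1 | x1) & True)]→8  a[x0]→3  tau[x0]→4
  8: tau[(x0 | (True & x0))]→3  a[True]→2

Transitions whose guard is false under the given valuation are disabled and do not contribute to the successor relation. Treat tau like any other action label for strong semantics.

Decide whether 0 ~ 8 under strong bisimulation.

Compute ~ classes (split until stable):
  π0 = {{0,1,2,3,4,5,6,7,8}}
  π1 = {{0,4,8},{1},{2},{3,7},{5,6}}
  π2 = {{0,8},{1},{2},{3,7},{4},{5},{6}}
Fixed point at round 3; 7 class(es).
[0]={0,8}  [8]={0,8}

Answer: BISIMILAR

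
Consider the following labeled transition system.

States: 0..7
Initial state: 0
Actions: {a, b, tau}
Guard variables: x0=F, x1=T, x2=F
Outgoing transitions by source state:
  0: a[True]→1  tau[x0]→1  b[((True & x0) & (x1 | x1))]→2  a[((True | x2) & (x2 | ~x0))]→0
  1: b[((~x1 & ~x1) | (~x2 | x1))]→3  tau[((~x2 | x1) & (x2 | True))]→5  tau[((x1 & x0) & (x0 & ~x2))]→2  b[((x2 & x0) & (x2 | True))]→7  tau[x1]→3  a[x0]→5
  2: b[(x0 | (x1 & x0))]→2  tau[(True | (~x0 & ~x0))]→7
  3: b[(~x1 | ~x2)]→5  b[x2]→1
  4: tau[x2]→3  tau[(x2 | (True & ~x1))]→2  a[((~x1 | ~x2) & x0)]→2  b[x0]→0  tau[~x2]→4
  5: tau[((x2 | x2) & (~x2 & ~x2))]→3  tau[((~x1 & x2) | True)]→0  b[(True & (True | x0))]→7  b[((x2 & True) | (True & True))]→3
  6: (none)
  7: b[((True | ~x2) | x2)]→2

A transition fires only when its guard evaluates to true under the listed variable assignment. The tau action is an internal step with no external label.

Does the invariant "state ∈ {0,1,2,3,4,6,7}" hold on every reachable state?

Allowed set {0,1,2,3,4,6,7}
R = {0,1,2,3,5,7}
  0: safe
  1: safe
  2: safe
  3: safe
  5: outside
  7: safe
witness against invariant: a·tau → 5

Answer: INVARIANT VIOLATED at state 5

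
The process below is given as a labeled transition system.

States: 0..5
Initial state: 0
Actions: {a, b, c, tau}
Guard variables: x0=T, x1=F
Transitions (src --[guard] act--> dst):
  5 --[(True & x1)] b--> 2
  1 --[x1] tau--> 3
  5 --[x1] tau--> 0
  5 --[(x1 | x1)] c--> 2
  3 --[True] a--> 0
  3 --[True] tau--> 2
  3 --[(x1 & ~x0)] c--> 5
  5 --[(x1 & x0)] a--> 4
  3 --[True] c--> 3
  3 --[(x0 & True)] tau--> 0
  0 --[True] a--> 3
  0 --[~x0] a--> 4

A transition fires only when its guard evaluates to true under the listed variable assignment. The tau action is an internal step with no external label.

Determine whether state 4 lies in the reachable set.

5 transition(s) survive guard evaluation.
depth 0: {0}
depth 1: {3}  cumulative {0,3}
depth 2: {2}  cumulative {0,2,3}
Reachable = {0,2,3}

Answer: UNREACHABLE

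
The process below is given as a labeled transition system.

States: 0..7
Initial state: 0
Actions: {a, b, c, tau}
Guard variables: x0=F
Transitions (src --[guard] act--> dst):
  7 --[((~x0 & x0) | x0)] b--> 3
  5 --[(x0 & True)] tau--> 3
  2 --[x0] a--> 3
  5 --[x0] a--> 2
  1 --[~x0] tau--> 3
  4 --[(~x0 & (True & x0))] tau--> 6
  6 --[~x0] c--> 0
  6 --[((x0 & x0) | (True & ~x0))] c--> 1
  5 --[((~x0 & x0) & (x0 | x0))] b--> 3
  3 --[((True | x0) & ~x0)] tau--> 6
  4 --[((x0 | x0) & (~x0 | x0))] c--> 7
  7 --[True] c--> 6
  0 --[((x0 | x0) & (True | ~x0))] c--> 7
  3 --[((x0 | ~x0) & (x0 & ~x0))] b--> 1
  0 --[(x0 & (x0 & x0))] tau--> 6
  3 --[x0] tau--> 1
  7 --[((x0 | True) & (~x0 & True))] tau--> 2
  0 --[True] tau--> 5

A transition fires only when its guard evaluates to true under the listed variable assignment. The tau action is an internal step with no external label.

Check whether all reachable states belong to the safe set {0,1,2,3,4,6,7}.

Safe = {0,1,2,3,4,6,7}
Reachable = {0,5}
  0: ✓
  5: VIOLATES
counterexample path to 5: tau

Answer: INVARIANT VIOLATED at state 5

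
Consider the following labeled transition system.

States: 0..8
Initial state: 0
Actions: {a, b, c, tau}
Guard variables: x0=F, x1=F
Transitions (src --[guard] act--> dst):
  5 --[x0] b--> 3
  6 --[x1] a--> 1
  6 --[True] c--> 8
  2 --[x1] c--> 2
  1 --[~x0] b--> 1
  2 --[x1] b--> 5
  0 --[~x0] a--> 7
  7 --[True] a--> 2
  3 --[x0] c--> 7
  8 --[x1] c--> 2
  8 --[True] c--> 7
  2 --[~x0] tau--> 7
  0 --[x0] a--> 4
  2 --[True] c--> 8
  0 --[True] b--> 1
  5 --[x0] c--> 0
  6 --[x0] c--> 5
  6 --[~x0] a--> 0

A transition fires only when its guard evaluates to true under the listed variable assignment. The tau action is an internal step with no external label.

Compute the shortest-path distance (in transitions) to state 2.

BFS to 2:
  depth 0: {0}
  depth 1: {1,7}
  depth 2: {2}
first hit 2 at d=2 via a·a

Answer: 2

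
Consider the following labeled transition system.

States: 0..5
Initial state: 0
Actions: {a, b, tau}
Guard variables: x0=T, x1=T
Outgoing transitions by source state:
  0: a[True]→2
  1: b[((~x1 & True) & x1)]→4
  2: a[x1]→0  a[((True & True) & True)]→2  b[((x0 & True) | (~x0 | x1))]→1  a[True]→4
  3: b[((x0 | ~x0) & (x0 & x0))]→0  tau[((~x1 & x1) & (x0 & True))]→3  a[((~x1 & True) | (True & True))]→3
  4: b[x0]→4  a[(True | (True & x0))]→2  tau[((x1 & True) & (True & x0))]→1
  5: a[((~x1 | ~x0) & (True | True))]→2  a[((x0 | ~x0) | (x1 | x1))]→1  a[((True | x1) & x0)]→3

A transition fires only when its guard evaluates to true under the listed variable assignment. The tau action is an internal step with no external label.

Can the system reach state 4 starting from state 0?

Answer: REACHABLE

Analysis:
After dropping false guards: 12 live edges.
Layer 0: {0}
Layer 1: {2}  total {0,2}
Layer 2: {1,4}  total {0,1,2,4}
R = {0,1,2,4}
witness 4: a·a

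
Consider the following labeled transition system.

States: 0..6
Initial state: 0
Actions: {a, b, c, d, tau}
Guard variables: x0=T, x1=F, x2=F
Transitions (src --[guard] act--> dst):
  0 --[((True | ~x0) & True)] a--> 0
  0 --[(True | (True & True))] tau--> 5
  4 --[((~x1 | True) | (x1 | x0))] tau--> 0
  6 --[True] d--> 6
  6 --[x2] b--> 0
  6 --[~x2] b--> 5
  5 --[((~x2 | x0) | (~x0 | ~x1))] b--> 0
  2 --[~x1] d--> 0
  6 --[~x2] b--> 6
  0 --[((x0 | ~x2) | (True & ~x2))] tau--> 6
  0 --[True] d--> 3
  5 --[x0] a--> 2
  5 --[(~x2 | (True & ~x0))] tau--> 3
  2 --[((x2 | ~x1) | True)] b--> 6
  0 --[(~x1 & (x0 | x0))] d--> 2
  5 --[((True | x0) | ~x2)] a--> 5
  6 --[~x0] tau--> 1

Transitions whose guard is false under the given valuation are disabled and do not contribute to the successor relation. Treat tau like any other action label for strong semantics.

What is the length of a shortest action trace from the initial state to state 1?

Answer: UNREACHABLE

Working:
BFS to 1:
  depth 0: {0}
  depth 1: {2,3,5,6}
1 never appears.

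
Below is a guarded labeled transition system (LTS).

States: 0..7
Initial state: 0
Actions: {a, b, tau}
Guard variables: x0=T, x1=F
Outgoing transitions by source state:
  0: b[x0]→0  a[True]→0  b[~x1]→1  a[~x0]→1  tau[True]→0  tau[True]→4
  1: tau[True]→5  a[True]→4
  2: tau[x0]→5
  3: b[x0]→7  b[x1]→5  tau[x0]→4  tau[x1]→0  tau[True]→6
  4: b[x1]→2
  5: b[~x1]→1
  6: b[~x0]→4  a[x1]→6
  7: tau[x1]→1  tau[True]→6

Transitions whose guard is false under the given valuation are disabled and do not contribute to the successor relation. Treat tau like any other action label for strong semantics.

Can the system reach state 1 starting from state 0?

Answer: REACHABLE

Working:
13 transition(s) survive guard evaluation.
L0 = {0}
L1 = {1,4}  total {0,1,4}
L2 = {5}  total {0,1,4,5}
Reachable = {0,1,4,5}
witness 1: b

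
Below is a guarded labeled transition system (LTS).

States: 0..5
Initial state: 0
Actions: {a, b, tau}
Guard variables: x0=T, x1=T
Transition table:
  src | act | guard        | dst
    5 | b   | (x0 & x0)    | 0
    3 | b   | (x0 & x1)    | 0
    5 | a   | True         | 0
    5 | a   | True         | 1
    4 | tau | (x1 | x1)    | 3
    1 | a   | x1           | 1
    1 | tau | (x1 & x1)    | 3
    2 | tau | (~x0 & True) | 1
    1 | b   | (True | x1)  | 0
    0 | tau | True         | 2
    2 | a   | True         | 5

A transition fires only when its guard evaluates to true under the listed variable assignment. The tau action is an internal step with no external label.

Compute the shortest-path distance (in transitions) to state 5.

Layered search for 5:
  Layer 0: {0}
  Layer 1: {2}
  Layer 2: {5}
5 enters at depth 2; path tau·a

Answer: 2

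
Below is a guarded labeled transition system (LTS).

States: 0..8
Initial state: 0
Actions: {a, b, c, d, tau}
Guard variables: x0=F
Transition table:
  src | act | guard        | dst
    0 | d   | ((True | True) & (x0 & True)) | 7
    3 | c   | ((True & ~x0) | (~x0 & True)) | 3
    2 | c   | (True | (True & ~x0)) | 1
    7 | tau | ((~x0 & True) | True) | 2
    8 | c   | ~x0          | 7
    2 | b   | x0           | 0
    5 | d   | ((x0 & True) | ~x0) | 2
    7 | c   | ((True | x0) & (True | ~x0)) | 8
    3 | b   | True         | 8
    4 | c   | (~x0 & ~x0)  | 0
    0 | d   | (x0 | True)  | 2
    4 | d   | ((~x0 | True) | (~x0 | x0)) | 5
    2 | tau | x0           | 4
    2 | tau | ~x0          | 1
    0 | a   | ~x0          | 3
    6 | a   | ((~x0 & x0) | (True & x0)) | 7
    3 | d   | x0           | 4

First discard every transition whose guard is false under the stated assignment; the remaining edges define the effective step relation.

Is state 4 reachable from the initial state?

Answer: UNREACHABLE

Working:
12 transition(s) survive guard evaluation.
L0 = {0}
L1 = {2,3}  total {0,2,3}
L2 = {1,8}  total {0,1,2,3,8}
L3 = {7}  total {0,1,2,3,7,8}
R = {0,1,2,3,7,8}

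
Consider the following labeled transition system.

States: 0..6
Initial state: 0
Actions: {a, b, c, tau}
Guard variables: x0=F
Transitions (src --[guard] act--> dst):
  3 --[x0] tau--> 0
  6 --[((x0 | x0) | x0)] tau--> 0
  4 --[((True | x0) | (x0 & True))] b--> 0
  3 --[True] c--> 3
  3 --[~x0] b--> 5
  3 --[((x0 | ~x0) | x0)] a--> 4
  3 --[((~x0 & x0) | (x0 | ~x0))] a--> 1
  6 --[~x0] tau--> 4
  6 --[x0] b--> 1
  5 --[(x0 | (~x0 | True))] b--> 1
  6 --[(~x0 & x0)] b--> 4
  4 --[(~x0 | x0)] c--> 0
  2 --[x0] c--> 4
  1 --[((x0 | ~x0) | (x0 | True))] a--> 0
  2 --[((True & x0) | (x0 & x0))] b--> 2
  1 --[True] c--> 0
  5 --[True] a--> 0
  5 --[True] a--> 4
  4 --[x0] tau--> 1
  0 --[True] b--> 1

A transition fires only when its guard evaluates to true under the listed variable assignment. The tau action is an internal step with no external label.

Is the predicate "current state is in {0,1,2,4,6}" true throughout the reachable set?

Inv-set: {0,1,2,4,6}
Reachable = {0,1}
  0: ✓
  1: ✓

Answer: INVARIANT HOLDS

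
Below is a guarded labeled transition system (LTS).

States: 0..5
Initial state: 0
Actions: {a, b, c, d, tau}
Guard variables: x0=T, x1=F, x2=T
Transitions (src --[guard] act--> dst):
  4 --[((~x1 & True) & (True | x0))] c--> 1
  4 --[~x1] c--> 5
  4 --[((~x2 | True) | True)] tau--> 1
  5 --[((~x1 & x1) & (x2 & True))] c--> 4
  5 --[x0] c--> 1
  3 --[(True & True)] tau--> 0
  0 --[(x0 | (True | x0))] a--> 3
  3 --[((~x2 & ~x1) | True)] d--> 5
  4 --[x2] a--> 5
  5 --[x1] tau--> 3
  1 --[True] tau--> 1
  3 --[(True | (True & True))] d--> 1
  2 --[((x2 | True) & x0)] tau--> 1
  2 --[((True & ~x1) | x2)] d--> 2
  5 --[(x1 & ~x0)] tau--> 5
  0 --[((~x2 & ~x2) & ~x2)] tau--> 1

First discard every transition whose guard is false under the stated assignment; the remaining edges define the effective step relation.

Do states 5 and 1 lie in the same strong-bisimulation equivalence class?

Answer: NOT BISIMILAR

Analysis:
Compute ~ classes (split until stable):
  P[0] = {{0,1,2,3,4,5}}
  P[1] = {{0},{1},{2,3},{4},{5}}
  P[2] = {{0},{1},{2},{3},{4},{5}}
Fixed point at round 3; 6 class(es).
class of 5: {5}; class of 1: {1}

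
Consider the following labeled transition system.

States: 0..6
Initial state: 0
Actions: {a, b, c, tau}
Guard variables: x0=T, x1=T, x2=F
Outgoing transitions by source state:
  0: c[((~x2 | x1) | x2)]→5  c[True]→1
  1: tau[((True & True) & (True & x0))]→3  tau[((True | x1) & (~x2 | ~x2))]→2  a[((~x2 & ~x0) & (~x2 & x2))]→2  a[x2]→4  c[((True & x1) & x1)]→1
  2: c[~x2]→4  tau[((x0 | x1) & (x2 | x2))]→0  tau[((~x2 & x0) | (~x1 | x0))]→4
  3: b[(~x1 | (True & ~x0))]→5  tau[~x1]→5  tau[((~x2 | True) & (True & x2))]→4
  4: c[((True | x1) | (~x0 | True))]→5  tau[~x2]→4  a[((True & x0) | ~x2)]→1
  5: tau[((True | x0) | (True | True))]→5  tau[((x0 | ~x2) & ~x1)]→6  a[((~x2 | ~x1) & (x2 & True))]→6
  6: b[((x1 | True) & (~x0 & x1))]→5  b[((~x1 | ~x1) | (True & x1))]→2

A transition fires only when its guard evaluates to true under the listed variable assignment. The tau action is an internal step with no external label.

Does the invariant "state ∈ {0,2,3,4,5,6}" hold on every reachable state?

Inv-set: {0,2,3,4,5,6}
R = {0,1,2,3,4,5}
  0: safe
  1: VIOLATES
  2: safe
  3: safe
  4: safe
  5: safe
counterexample path to 1: c

Answer: INVARIANT VIOLATED at state 1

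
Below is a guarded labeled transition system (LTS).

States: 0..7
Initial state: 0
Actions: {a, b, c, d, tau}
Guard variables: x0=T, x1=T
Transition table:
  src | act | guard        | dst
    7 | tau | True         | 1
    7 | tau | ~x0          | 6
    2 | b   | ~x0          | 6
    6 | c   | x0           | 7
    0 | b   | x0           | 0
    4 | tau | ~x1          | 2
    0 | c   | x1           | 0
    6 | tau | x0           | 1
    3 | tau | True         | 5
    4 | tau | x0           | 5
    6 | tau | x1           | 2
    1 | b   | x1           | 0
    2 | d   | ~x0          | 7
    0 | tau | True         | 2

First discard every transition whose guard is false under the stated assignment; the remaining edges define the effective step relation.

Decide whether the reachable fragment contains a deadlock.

Answer: DEADLOCK at state 2

Trace:
Reachable = {0,2}
  0: b→0  c→0  tau→2  [3 out]
  2: ∅  [deadlock]
Path to 2: tau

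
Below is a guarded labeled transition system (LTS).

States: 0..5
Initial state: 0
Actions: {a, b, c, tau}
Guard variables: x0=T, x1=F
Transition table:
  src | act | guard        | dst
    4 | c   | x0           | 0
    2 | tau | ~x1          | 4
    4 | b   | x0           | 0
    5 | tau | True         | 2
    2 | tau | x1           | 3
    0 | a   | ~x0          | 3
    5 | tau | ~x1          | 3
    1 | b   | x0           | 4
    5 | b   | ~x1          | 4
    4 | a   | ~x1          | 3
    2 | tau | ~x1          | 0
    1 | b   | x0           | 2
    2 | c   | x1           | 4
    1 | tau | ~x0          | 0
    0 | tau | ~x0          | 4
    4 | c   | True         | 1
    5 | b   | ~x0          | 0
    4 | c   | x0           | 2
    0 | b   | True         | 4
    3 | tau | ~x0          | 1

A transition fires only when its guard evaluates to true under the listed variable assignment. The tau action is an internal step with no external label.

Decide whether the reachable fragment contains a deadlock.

Reachable = {0,1,2,3,4}
  0: b→4  [1 exit(s)]
  1: b→2  b→4  [2 exit(s)]
  2: tau→0  tau→4  [2 exit(s)]
  3: ∅  [deadlock]
  4: a→3  b→0  c→0  c→1  c→2  [5 exit(s)]
witness 3: b·a

Answer: DEADLOCK at state 3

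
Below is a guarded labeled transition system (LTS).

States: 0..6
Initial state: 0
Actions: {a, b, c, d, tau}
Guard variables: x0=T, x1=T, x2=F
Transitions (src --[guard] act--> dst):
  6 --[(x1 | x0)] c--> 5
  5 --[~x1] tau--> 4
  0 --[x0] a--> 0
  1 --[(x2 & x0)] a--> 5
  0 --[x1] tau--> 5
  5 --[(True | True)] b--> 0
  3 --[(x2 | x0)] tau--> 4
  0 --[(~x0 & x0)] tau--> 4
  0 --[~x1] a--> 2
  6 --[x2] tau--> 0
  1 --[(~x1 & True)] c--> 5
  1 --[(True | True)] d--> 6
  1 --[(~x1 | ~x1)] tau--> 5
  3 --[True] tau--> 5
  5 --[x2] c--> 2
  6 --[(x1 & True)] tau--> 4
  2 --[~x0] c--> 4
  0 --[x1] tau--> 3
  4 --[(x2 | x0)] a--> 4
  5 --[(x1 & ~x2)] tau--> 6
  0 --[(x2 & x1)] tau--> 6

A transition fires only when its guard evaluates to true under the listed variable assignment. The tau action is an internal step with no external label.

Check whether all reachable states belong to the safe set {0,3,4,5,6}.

Answer: INVARIANT HOLDS

Analysis:
Inv-set: {0,3,4,5,6}
Reachable = {0,3,4,5,6}
  0: safe
  3: safe
  4: safe
  5: safe
  6: safe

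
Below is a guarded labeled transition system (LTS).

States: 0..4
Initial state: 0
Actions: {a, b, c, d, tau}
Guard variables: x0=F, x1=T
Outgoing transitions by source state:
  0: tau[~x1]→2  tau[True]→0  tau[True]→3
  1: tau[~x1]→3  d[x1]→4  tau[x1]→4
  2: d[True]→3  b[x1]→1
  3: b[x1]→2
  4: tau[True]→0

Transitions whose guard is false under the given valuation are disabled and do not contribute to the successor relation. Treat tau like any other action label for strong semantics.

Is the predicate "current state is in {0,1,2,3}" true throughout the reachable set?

Answer: INVARIANT VIOLATED at state 4

Analysis:
Safe = {0,1,2,3}
R = {0,1,2,3,4}
  0: ok
  1: ok
  2: ok
  3: ok
  4: ✗ unsafe
counterexample path to 4: tau·b·b·d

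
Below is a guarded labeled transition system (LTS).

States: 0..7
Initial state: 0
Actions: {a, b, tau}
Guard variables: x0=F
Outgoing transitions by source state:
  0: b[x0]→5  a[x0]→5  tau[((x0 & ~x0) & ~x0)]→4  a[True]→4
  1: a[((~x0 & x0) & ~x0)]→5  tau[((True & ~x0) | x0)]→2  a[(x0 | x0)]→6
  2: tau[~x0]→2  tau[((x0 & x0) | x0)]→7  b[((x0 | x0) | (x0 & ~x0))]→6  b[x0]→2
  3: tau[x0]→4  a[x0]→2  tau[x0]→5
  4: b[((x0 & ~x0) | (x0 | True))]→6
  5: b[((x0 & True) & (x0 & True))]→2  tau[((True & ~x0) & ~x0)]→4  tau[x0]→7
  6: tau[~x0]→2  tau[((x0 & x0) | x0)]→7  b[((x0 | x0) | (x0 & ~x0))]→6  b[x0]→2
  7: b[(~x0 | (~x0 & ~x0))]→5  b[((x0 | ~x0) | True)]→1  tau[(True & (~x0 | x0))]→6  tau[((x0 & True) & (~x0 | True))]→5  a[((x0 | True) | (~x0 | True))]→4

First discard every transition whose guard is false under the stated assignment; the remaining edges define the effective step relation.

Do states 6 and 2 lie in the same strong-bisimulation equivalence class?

Compute ~ classes (split until stable):
  π0 = {{0,1,2,3,4,5,6,7}}
  π1 = {{0},{1,2,5,6},{3},{4},{7}}
  π2 = {{0},{1,2,6},{3},{4},{5},{7}}
Fixed point at round 3; 6 class(es).
[6]={1,2,6}  [2]={1,2,6}

Answer: BISIMILAR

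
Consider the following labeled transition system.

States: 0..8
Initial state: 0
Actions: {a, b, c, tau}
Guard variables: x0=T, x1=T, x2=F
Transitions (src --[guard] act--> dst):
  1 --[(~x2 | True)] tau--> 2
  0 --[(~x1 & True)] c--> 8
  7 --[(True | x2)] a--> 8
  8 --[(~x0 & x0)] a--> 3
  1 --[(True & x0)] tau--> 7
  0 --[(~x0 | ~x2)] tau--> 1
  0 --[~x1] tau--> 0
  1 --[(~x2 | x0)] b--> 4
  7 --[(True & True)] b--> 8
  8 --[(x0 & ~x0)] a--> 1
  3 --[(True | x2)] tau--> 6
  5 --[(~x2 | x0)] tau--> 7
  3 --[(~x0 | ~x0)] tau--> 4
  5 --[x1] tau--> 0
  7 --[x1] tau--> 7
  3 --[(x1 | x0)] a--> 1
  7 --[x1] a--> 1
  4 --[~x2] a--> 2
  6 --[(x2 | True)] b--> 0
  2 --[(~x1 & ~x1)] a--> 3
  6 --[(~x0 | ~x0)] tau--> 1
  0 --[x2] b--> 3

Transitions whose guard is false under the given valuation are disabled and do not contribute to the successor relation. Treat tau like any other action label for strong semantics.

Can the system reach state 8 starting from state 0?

After dropping false guards: 14 live edges.
L0 = {0}
L1 = {1}  total {0,1}
L2 = {2,4,7}  total {0,1,2,4,7}
L3 = {8}  total {0,1,2,4,7,8}
R = {0,1,2,4,7,8}
Path to 8: tau·tau·a

Answer: REACHABLE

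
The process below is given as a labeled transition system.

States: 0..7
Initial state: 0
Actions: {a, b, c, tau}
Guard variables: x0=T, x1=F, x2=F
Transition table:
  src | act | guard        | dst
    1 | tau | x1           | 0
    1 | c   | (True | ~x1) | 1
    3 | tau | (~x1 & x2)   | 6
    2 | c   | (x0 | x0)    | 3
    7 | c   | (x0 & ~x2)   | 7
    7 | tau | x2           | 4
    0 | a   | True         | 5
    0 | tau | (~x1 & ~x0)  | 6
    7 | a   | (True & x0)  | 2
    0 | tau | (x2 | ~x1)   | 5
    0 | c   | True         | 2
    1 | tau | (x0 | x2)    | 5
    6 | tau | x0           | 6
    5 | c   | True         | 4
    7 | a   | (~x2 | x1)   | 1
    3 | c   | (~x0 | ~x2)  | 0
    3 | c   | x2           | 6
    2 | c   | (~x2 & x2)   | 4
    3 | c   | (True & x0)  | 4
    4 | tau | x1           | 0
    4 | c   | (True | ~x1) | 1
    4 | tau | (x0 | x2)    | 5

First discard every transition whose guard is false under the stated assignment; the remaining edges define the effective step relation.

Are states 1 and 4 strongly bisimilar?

Compute ~ classes (split until stable):
  P[0] = {{0,1,2,3,4,5,6,7}}
  P[1] = {{0},{1,4},{2,3,5},{6},{7}}
  P[2] = {{0},{1,4},{2},{3},{5},{6},{7}}
stable after 3 split(s): 7 block(s)
[1]={1,4}  [4]={1,4}

Answer: BISIMILAR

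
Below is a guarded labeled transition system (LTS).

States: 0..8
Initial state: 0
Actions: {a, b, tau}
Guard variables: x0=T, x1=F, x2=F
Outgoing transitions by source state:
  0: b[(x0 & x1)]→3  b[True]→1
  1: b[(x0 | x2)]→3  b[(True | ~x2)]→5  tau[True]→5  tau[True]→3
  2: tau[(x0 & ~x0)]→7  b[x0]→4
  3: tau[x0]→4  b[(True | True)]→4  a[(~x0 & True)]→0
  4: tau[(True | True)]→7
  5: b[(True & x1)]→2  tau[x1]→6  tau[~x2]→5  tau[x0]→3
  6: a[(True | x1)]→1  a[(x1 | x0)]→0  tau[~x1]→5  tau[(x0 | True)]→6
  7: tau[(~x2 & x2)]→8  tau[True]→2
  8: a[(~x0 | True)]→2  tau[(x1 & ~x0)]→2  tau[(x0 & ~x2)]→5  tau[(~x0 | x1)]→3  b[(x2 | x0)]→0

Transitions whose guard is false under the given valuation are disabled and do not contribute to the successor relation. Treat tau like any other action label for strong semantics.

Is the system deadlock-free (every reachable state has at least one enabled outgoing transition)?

Answer: DEADLOCK-FREE

Trace:
R = {0,1,2,3,4,5,7}
  0: b→1  [1 out]
  1: b→3  b→5  tau→3  tau→5  [4 out]
  2: b→4  [1 out]
  3: b→4  tau→4  [2 out]
  4: tau→7  [1 out]
  5: tau→3  tau→5  [2 out]
  7: tau→2  [1 out]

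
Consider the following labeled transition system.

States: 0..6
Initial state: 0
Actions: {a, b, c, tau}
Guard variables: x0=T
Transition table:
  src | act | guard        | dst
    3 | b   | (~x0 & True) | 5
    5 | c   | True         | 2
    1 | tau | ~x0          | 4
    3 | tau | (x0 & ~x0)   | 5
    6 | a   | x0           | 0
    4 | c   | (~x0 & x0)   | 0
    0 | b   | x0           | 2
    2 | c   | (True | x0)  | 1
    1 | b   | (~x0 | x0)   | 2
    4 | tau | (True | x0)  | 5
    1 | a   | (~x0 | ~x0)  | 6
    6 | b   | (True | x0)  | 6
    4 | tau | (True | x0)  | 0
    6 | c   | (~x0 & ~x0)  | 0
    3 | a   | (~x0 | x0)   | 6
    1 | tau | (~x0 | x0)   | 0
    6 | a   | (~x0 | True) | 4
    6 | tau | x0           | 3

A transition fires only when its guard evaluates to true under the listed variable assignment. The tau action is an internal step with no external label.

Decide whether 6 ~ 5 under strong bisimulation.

Refine partition for ~:
  P[0] = {{0,1,2,3,4,5,6}}
  P[1] = {{0},{1},{2,5},{3},{4},{6}}
  P[2] = {{0},{1},{2},{3},{4},{5},{6}}
Fixed point at round 3; 7 class(es).
6∈{6}, 5∈{5}

Answer: NOT BISIMILAR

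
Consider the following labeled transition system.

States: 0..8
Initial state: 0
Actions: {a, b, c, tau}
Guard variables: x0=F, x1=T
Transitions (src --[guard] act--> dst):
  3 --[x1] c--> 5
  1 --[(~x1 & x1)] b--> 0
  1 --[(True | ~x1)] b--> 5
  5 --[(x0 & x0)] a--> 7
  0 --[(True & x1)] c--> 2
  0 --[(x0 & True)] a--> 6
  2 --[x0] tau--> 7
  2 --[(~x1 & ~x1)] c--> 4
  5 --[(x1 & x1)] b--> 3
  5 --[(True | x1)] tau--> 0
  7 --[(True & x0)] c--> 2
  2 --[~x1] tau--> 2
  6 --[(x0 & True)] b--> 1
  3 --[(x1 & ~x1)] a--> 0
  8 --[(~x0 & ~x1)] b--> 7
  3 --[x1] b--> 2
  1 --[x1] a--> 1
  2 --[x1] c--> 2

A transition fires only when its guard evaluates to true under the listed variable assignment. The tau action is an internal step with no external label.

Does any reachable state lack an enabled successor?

Reachable = {0,2}
  0: c→2  [1 exit(s)]
  2: c→2  [1 exit(s)]

Answer: DEADLOCK-FREE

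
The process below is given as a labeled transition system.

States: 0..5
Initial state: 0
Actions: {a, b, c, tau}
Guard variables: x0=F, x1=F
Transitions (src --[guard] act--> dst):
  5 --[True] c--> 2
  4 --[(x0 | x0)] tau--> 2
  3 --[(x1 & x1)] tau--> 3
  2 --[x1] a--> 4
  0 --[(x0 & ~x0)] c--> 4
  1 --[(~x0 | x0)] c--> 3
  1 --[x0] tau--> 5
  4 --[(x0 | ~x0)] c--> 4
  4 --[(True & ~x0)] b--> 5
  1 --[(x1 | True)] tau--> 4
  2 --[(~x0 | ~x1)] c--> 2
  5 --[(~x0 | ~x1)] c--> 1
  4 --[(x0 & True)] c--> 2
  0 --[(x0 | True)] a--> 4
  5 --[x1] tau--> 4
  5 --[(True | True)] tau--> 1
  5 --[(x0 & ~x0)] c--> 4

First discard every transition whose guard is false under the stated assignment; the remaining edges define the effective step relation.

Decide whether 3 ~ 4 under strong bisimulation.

Answer: NOT BISIMILAR

Trace:
Bisimulation quotient by refinement:
  π0 = {{0,1,2,3,4,5}}
  π1 = {{0},{1,5},{2},{3},{4}}
  π2 = {{0},{1},{2},{3},{4},{5}}
stable after 3 split(s): 6 block(s)
class of 3: {3}; class of 4: {4}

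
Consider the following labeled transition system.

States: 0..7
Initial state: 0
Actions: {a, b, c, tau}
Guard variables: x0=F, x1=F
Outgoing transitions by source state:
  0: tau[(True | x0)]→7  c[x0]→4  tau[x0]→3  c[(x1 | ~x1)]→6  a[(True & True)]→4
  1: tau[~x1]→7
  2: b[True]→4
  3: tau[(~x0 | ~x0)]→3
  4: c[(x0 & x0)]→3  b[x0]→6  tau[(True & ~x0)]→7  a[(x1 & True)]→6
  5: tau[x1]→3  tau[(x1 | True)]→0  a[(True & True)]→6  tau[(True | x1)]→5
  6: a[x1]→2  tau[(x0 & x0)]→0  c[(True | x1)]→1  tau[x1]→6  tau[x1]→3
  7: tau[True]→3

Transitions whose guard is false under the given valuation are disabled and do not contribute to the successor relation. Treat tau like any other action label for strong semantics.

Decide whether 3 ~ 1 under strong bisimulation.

Answer: BISIMILAR

Working:
Compute ~ classes (split until stable):
  round 0: {{0,1,2,3,4,5,6,7}}
  round 1: {{0},{1,3,4,7},{2},{5},{6}}
Fixed point at round 2; 5 class(es).
class of 3: {1,3,4,7}; class of 1: {1,3,4,7}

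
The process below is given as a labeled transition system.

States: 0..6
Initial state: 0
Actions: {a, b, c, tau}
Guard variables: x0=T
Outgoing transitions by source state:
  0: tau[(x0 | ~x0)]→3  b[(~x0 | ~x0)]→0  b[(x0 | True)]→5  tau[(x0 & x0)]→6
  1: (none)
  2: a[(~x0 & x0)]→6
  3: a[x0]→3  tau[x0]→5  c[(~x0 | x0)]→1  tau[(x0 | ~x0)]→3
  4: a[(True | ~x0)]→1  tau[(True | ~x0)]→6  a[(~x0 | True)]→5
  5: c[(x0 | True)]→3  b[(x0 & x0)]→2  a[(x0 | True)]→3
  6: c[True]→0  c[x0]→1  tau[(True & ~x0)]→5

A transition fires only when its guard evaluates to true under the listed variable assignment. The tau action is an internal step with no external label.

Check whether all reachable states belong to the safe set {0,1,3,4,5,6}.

Inv-set: {0,1,3,4,5,6}
R = {0,1,2,3,5,6}
  0: ok
  1: ok
  2: VIOLATES
  3: ok
  5: ok
  6: ok
reach 2 via b·b — violates

Answer: INVARIANT VIOLATED at state 2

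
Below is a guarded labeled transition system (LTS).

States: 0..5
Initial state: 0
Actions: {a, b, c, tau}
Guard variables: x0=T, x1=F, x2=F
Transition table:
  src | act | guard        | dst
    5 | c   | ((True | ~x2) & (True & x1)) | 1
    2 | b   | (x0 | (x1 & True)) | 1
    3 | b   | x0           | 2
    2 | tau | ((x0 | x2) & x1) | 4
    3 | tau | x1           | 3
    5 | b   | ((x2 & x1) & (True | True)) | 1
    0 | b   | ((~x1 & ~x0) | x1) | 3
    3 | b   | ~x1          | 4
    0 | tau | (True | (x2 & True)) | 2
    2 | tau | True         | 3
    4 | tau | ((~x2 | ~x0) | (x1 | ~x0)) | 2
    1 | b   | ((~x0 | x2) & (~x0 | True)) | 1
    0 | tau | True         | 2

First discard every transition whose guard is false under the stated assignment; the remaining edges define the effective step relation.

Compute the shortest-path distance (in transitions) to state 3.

Answer: 2

Analysis:
Breadth-first toward 3:
  Layer 0: {0}
  Layer 1: {2}
  Layer 2: {1,3}
3 enters at depth 2; path tau·tau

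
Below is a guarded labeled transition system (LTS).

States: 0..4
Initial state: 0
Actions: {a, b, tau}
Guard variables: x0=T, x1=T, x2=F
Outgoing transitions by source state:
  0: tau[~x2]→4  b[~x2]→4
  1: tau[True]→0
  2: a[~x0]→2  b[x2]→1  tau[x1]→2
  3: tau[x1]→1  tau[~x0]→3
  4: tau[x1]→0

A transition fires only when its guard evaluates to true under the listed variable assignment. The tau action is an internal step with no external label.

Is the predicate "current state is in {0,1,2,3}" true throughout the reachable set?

Answer: INVARIANT VIOLATED at state 4

Working:
Inv-set: {0,1,2,3}
Reachable = {0,4}
  0: ok
  4: outside
reach 4 via tau — violates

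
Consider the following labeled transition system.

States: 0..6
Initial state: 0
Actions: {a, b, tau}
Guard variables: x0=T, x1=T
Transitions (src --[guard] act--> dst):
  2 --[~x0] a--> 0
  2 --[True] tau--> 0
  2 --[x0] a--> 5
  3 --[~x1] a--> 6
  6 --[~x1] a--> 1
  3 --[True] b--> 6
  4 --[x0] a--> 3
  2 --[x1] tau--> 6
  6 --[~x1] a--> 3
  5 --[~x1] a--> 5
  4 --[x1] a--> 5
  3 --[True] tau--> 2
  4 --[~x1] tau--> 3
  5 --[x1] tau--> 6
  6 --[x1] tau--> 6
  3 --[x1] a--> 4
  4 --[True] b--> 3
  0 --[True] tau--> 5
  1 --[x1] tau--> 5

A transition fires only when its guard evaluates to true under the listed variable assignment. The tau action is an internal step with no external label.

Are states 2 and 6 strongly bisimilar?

Refine partition for ~:
  P[0] = {{0,1,2,3,4,5,6}}
  P[1] = {{0,1,5,6},{2},{3},{4}}
4 equivalence class(es) (converged in 2)
2∈{2}, 6∈{0,1,5,6}

Answer: NOT BISIMILAR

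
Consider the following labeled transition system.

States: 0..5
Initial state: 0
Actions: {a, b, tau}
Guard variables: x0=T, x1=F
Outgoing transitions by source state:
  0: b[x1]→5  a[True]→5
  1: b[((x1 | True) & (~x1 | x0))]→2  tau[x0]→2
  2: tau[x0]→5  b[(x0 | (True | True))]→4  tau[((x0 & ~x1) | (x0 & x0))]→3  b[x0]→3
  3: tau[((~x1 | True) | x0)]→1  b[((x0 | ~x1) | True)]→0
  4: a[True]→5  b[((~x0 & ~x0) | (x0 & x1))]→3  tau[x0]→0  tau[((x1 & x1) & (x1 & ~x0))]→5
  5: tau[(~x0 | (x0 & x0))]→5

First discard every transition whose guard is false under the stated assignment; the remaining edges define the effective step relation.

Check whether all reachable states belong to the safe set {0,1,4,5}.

Allowed set {0,1,4,5}
R = {0,5}
  0: safe
  5: safe

Answer: INVARIANT HOLDS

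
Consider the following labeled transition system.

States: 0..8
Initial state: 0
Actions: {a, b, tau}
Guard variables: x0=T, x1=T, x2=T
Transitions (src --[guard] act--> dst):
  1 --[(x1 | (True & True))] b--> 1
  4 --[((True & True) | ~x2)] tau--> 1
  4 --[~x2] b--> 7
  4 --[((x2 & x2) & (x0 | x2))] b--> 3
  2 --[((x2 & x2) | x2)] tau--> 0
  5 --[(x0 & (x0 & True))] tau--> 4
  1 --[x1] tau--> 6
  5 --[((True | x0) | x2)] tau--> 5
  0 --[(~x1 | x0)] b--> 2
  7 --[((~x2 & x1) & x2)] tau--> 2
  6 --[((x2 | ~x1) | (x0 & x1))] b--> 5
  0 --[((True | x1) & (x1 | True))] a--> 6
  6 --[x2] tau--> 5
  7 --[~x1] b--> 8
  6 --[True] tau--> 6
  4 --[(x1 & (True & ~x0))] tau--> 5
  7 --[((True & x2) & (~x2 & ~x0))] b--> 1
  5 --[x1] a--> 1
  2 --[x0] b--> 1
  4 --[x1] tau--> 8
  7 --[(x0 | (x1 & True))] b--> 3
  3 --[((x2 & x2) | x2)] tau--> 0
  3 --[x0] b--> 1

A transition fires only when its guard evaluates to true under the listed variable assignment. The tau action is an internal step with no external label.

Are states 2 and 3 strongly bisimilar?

Answer: BISIMILAR

Trace:
Bisimulation quotient by refinement:
  π0 = {{0,1,2,3,4,5,6,7,8}}
  π1 = {{0},{1,2,3,4,6},{5},{7},{8}}
  π2 = {{0},{1},{2,3},{4},{5},{6},{7},{8}}
8 equivalence class(es) (converged in 3)
class of 2: {2,3}; class of 3: {2,3}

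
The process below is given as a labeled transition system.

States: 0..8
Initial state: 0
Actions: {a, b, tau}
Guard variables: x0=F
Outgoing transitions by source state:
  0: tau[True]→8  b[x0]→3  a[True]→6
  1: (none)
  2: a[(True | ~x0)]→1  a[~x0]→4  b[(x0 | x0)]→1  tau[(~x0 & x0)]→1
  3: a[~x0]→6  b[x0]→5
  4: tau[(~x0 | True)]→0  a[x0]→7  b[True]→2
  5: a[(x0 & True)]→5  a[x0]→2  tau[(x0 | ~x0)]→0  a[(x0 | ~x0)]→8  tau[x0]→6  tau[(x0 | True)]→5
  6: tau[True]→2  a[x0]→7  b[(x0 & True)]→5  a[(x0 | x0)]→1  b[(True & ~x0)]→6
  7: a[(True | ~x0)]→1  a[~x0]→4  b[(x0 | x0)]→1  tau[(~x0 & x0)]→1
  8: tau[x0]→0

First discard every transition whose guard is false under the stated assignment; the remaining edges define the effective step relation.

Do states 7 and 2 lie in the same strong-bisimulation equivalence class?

Answer: BISIMILAR

Trace:
Bisimulation quotient by refinement:
  round 0: {{0,1,2,3,4,5,6,7,8}}
  round 1: {{0,5},{1,8},{2,3,7},{4,6}}
  round 2: {{0},{1,8},{2,7},{3},{4},{5},{6}}
7 equivalence class(es) (converged in 3)
[7]={2,7}  [2]={2,7}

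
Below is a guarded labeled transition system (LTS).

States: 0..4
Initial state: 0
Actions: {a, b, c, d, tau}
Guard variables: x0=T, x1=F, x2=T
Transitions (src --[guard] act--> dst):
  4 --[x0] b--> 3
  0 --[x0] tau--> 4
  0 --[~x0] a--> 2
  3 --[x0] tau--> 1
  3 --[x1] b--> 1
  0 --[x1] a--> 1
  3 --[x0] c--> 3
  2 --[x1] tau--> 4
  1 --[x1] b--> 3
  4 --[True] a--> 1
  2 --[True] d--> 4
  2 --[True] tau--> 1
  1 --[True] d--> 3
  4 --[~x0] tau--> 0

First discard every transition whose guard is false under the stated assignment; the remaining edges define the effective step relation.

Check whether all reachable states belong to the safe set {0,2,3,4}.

Safe = {0,2,3,4}
R = {0,1,3,4}
  0: ok
  1: outside
  3: ok
  4: ok
counterexample path to 1: tau·a

Answer: INVARIANT VIOLATED at state 1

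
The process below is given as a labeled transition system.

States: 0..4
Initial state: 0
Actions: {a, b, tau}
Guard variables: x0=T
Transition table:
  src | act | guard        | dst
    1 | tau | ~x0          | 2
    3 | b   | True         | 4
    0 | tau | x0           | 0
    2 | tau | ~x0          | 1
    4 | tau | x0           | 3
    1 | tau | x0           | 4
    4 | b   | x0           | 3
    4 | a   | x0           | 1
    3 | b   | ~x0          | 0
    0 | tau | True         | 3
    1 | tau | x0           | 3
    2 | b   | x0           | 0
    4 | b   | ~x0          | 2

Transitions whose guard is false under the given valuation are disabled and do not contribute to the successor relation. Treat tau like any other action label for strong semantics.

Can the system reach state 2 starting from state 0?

9 transition(s) survive guard evaluation.
L0 = {0}
L1 = {3}  now seen {0,3}
L2 = {4}  now seen {0,3,4}
L3 = {1}  now seen {0,1,3,4}
Reachable = {0,1,3,4}

Answer: UNREACHABLE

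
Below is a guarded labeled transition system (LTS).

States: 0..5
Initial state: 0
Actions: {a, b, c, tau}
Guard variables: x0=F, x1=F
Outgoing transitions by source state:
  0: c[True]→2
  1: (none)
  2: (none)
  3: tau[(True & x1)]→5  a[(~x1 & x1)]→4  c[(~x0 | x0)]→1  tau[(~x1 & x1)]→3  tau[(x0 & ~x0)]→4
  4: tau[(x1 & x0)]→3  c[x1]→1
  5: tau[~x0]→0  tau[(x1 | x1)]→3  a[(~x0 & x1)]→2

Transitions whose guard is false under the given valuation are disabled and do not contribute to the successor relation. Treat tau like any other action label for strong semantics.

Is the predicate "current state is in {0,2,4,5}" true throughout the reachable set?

Answer: INVARIANT HOLDS

Analysis:
Safe = {0,2,4,5}
R = {0,2}
  0: ok
  2: ok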